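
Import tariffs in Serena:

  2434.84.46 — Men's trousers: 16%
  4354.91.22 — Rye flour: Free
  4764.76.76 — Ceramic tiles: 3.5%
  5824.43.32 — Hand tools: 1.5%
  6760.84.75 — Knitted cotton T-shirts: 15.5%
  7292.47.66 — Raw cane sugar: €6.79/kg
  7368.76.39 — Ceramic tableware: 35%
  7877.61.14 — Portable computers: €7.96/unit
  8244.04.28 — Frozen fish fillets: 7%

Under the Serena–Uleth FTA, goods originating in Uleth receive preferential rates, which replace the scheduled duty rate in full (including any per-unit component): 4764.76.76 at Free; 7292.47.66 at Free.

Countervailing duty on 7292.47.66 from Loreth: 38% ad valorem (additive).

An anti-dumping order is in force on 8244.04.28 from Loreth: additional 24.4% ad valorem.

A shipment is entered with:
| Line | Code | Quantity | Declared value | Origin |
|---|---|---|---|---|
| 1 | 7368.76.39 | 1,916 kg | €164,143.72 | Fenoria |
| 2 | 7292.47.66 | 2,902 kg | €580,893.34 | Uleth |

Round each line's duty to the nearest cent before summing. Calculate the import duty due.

Line 1 (7368.76.39, Fenoria, 1,916 kg, €164,143.72):
Base rate for 7368.76.39 is 35%.
Duty = €164,143.72 × 35% = €57,450.30.
Line 2 (7292.47.66, Uleth, 2,902 kg, €580,893.34):
Base rate for 7292.47.66 is €6.79/kg.
Origin Uleth qualifies under the Serena–Uleth agreement and 7292.47.66 is covered: preferential rate Free applies instead.
The additional-duty order on 7292.47.66 targets Loreth, not Uleth; it does not apply.
Duty = €580,893.34 × 0% = €0.00.
Total = €57,450.30 + €0.00 = €57,450.30.

€57,450.30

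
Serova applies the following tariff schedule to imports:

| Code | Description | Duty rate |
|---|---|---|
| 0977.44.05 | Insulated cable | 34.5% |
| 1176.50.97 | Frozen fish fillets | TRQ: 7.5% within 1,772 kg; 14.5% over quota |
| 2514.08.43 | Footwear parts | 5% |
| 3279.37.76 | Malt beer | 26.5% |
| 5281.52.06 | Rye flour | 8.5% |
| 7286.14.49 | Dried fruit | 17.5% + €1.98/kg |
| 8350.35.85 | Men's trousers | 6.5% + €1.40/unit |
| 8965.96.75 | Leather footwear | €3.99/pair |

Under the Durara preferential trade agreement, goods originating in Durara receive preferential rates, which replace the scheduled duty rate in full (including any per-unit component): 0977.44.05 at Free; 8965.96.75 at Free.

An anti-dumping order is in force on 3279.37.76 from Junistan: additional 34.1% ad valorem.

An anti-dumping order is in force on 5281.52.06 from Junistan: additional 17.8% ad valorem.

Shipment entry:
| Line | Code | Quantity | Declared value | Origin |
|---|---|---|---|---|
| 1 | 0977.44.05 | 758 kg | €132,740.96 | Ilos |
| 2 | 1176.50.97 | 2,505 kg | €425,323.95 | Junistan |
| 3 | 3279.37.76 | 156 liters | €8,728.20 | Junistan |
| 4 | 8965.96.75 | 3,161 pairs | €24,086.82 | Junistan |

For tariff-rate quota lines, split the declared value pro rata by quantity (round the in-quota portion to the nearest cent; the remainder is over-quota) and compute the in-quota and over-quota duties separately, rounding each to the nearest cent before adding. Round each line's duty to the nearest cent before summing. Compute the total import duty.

Line 1 (0977.44.05, Ilos, 758 kg, €132,740.96):
Base rate for 0977.44.05 is 34.5%.
0977.44.05 has an FTA preferential rate, but origin Ilos is not Durara; base rate stands.
Duty = €132,740.96 × 34.5% = €45,795.63.
Line 2 (1176.50.97, Junistan, 2,505 kg, €425,323.95):
Code 1176.50.97 is under a tariff-rate quota (threshold 1,772 kg). In-quota: 1,772 kg at 7.5%; over-quota: 733 kg at 14.5%.
Pro-rata value split: in-quota = €425,323.95 × 1,772/2,505 = €300,867.88; over-quota = €425,323.95 − €300,867.88 = €124,456.07.
In-quota duty = €300,867.88 × 7.5% = €22,565.09. Over-quota duty = €124,456.07 × 14.5% = €18,046.13.
Line duty = €22,565.09 + €18,046.13 = €40,611.22.
Line 3 (3279.37.76, Junistan, 156 liters, €8,728.20):
Base rate for 3279.37.76 is 26.5%.
Additional duty on 3279.37.76 from Junistan: +34.1%. Applied ad valorem rate: 26.5% + 34.1% = 60.6%.
Duty = €8,728.20 × 60.6% = €5,289.29.
Line 4 (8965.96.75, Junistan, 3,161 pairs, €24,086.82):
Base rate for 8965.96.75 is €3.99/pair.
8965.96.75 has an FTA preferential rate, but origin Junistan is not Durara; base rate stands.
Duty = 3,161 × €3.99 = €12,612.39.
Total = €45,795.63 + €40,611.22 + €5,289.29 + €12,612.39 = €104,308.53.

€104,308.53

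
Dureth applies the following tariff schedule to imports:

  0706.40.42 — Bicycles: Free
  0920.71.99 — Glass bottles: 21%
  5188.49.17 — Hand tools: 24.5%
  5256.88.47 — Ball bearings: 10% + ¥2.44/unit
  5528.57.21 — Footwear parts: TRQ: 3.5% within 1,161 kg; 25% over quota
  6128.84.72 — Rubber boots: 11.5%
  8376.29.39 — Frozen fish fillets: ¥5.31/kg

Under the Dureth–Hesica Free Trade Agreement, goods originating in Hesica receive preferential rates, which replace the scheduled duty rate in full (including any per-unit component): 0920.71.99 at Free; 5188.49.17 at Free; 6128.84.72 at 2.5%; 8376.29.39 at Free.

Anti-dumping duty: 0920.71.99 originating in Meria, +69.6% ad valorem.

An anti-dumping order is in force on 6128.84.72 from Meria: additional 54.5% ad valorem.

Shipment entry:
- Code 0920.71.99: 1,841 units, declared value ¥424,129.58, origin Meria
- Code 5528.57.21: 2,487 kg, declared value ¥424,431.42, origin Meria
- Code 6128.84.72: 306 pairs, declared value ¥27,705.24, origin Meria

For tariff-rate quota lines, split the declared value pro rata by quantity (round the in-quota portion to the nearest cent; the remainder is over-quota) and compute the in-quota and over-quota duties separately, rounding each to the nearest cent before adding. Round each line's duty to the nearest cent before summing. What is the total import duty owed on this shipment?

¥466,055.42

Line 1 (0920.71.99, Meria, 1,841 units, ¥424,129.58):
Base rate for 0920.71.99 is 21%.
0920.71.99 has an FTA preferential rate, but origin Meria is not Hesica; base rate stands.
Additional duty on 0920.71.99 from Meria: +69.6%. Applied ad valorem rate: 21% + 69.6% = 90.6%.
Duty = ¥424,129.58 × 90.6% = ¥384,261.40.
Line 2 (5528.57.21, Meria, 2,487 kg, ¥424,431.42):
Code 5528.57.21 is under a tariff-rate quota (threshold 1,161 kg). In-quota: 1,161 kg at 3.5%; over-quota: 1,326 kg at 25%.
Pro-rata value split: in-quota = ¥424,431.42 × 1,161/2,487 = ¥198,136.26; over-quota = ¥424,431.42 − ¥198,136.26 = ¥226,295.16.
In-quota duty = ¥198,136.26 × 3.5% = ¥6,934.77. Over-quota duty = ¥226,295.16 × 25% = ¥56,573.79.
Line duty = ¥6,934.77 + ¥56,573.79 = ¥63,508.56.
Line 3 (6128.84.72, Meria, 306 pairs, ¥27,705.24):
Base rate for 6128.84.72 is 11.5%.
6128.84.72 has an FTA preferential rate, but origin Meria is not Hesica; base rate stands.
Additional duty on 6128.84.72 from Meria: +54.5%. Applied ad valorem rate: 11.5% + 54.5% = 66%.
Duty = ¥27,705.24 × 66% = ¥18,285.46.
Total = ¥384,261.40 + ¥63,508.56 + ¥18,285.46 = ¥466,055.42.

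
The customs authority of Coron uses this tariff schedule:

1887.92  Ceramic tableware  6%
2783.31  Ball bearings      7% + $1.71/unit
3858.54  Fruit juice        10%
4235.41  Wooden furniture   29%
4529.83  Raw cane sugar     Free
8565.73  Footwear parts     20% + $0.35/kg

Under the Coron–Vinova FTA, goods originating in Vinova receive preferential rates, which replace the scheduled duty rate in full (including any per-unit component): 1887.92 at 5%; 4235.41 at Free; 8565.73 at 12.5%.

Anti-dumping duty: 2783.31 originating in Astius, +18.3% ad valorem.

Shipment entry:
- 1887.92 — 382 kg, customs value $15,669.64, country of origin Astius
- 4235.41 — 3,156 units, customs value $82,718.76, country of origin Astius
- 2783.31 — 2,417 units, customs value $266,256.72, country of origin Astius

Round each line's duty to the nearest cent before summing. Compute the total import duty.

Line 1 (1887.92, Astius, 382 kg, $15,669.64):
Base rate for 1887.92 is 6%.
1887.92 has an FTA preferential rate, but origin Astius is not Vinova; base rate stands.
Duty = $15,669.64 × 6% = $940.18.
Line 2 (4235.41, Astius, 3,156 units, $82,718.76):
Base rate for 4235.41 is 29%.
4235.41 has an FTA preferential rate, but origin Astius is not Vinova; base rate stands.
Duty = $82,718.76 × 29% = $23,988.44.
Line 3 (2783.31, Astius, 2,417 units, $266,256.72):
Base rate for 2783.31 is 7% + $1.71/unit.
Additional duty on 2783.31 from Astius: +18.3%. Applied ad valorem rate: 7% + 18.3% = 25.3%.
Duty = $266,256.72 × 25.3% + 2,417 × $1.71 = $71,496.02.
Total = $940.18 + $23,988.44 + $71,496.02 = $96,424.64.

$96,424.64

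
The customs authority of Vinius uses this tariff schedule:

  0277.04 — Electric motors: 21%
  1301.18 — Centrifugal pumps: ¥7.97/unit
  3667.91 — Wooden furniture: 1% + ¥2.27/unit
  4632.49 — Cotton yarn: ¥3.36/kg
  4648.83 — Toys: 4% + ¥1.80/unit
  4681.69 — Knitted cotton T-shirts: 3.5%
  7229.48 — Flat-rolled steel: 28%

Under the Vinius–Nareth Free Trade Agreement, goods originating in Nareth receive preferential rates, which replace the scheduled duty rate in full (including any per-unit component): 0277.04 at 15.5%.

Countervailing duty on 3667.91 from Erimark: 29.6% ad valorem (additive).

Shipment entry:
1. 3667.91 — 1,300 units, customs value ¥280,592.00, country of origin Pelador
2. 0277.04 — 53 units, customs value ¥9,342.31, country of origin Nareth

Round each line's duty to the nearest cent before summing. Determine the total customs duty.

¥7,204.98

Line 1 (3667.91, Pelador, 1,300 units, ¥280,592.00):
Base rate for 3667.91 is 1% + ¥2.27/unit.
The additional-duty order on 3667.91 targets Erimark, not Pelador; it does not apply.
Duty = ¥280,592.00 × 1% + 1,300 × ¥2.27 = ¥5,756.92.
Line 2 (0277.04, Nareth, 53 units, ¥9,342.31):
Base rate for 0277.04 is 21%.
Origin Nareth qualifies under the Vinius–Nareth agreement and 0277.04 is covered: preferential rate 15.5% applies instead.
Duty = ¥9,342.31 × 15.5% = ¥1,448.06.
Total = ¥5,756.92 + ¥1,448.06 = ¥7,204.98.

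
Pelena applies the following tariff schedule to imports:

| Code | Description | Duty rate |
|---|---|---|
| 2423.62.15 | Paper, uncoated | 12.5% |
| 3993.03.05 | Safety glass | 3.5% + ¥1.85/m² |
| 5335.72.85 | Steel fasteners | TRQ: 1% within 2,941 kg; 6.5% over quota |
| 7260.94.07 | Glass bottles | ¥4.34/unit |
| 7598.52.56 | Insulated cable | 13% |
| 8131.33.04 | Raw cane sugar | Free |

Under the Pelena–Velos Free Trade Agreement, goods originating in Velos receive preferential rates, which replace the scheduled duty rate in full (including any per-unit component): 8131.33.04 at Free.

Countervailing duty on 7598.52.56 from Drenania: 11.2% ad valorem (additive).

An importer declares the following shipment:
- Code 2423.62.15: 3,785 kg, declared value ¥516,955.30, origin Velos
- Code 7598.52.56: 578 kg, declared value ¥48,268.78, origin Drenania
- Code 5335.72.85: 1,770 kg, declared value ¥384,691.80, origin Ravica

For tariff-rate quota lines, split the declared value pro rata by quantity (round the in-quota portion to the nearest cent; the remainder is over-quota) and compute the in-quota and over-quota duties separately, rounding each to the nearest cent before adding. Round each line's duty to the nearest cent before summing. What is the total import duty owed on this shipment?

Line 1 (2423.62.15, Velos, 3,785 kg, ¥516,955.30):
Base rate for 2423.62.15 is 12.5%.
Origin Velos is the FTA partner but 2423.62.15 is not on the preference list; base rate stands.
Duty = ¥516,955.30 × 12.5% = ¥64,619.41.
Line 2 (7598.52.56, Drenania, 578 kg, ¥48,268.78):
Base rate for 7598.52.56 is 13%.
Additional duty on 7598.52.56 from Drenania: +11.2%. Applied ad valorem rate: 13% + 11.2% = 24.2%.
Duty = ¥48,268.78 × 24.2% = ¥11,681.04.
Line 3 (5335.72.85, Ravica, 1,770 kg, ¥384,691.80):
Code 5335.72.85 is under a tariff-rate quota (threshold 2,941 kg). Quantity 1,770 kg is within the quota, so the in-quota rate 1% applies to the full value.
Duty = ¥384,691.80 × 1% = ¥3,846.92.
Total = ¥64,619.41 + ¥11,681.04 + ¥3,846.92 = ¥80,147.37.

¥80,147.37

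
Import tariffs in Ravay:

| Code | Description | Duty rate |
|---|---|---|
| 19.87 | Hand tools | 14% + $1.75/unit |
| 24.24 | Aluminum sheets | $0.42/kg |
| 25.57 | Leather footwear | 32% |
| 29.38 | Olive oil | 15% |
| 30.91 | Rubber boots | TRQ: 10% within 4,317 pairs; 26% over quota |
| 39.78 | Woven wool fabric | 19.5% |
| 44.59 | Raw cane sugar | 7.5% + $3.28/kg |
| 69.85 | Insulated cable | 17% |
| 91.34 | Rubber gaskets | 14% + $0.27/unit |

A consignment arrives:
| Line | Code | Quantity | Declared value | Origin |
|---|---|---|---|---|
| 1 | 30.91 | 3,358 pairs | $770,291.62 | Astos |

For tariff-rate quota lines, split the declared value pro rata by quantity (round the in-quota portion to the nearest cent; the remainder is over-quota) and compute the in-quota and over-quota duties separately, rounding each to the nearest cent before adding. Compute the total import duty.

Line 1 (30.91, Astos, 3,358 pairs, $770,291.62):
Code 30.91 is under a tariff-rate quota (threshold 4,317 pairs). Quantity 3,358 pairs is within the quota, so the in-quota rate 10% applies to the full value.
Duty = $770,291.62 × 10% = $77,029.16.

$77,029.16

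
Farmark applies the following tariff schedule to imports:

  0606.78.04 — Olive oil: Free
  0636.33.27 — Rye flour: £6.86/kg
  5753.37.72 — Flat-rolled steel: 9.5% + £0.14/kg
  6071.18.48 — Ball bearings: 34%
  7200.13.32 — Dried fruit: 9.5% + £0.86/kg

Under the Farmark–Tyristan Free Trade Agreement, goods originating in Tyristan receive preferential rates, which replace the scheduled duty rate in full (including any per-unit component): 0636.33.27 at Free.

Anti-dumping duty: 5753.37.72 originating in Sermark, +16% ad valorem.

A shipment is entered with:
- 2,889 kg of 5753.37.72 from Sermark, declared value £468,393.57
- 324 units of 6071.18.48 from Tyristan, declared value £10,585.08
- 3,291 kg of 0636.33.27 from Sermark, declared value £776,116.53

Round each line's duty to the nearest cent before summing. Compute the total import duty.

Line 1 (5753.37.72, Sermark, 2,889 kg, £468,393.57):
Base rate for 5753.37.72 is 9.5% + £0.14/kg.
Additional duty on 5753.37.72 from Sermark: +16%. Applied ad valorem rate: 9.5% + 16% = 25.5%.
Duty = £468,393.57 × 25.5% + 2,889 × £0.14 = £119,844.82.
Line 2 (6071.18.48, Tyristan, 324 units, £10,585.08):
Base rate for 6071.18.48 is 34%.
Origin Tyristan is the FTA partner but 6071.18.48 is not on the preference list; base rate stands.
Duty = £10,585.08 × 34% = £3,598.93.
Line 3 (0636.33.27, Sermark, 3,291 kg, £776,116.53):
Base rate for 0636.33.27 is £6.86/kg.
0636.33.27 has an FTA preferential rate, but origin Sermark is not Tyristan; base rate stands.
Duty = 3,291 × £6.86 = £22,576.26.
Total = £119,844.82 + £3,598.93 + £22,576.26 = £146,020.01.

£146,020.01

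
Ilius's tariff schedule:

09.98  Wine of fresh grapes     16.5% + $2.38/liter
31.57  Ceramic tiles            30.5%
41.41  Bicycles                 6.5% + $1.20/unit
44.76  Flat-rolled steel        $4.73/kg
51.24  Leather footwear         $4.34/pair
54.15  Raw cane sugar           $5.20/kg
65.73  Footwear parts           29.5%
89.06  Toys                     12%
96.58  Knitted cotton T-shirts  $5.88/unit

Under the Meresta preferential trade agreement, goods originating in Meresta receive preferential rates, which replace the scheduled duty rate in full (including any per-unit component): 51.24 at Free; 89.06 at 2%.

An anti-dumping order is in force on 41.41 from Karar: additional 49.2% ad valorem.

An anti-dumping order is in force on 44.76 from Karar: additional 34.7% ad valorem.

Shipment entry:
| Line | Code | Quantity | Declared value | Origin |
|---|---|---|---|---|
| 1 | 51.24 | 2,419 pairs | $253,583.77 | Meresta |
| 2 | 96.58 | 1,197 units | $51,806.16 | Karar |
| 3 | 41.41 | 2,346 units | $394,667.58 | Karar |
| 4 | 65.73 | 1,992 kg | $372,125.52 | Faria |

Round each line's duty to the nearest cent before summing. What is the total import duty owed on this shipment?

Line 1 (51.24, Meresta, 2,419 pairs, $253,583.77):
Base rate for 51.24 is $4.34/pair.
Origin Meresta qualifies under the Ilius–Meresta agreement and 51.24 is covered: preferential rate Free applies instead.
Duty = $253,583.77 × 0% = $0.00.
Line 2 (96.58, Karar, 1,197 units, $51,806.16):
Base rate for 96.58 is $5.88/unit.
Duty = 1,197 × $5.88 = $7,038.36.
Line 3 (41.41, Karar, 2,346 units, $394,667.58):
Base rate for 41.41 is 6.5% + $1.20/unit.
Additional duty on 41.41 from Karar: +49.2%. Applied ad valorem rate: 6.5% + 49.2% = 55.7%.
Duty = $394,667.58 × 55.7% + 2,346 × $1.20 = $222,645.04.
Line 4 (65.73, Faria, 1,992 kg, $372,125.52):
Base rate for 65.73 is 29.5%.
Duty = $372,125.52 × 29.5% = $109,777.03.
Total = $0.00 + $7,038.36 + $222,645.04 + $109,777.03 = $339,460.43.

$339,460.43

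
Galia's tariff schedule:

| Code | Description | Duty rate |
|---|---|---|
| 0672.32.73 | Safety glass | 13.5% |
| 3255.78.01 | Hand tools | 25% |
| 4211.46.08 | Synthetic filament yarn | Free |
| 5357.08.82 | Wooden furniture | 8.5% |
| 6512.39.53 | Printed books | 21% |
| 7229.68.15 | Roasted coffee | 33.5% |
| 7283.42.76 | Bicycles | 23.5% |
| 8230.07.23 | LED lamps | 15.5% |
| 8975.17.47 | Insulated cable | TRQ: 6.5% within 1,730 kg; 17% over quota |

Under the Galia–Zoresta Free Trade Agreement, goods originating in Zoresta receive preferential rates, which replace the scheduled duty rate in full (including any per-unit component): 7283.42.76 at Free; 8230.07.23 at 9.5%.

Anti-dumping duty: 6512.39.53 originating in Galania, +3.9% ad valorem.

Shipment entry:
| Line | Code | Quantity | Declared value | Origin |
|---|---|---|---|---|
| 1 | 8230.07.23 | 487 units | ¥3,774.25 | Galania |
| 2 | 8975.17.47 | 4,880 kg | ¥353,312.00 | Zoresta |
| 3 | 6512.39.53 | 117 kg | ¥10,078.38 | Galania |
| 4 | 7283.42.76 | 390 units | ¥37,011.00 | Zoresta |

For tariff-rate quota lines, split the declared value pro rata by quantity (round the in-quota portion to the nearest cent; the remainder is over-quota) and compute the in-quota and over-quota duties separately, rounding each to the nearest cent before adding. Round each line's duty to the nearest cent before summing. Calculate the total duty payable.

Line 1 (8230.07.23, Galania, 487 units, ¥3,774.25):
Base rate for 8230.07.23 is 15.5%.
8230.07.23 has an FTA preferential rate, but origin Galania is not Zoresta; base rate stands.
Duty = ¥3,774.25 × 15.5% = ¥585.01.
Line 2 (8975.17.47, Zoresta, 4,880 kg, ¥353,312.00):
Code 8975.17.47 is under a tariff-rate quota (threshold 1,730 kg). In-quota: 1,730 kg at 6.5%; over-quota: 3,150 kg at 17%.
Pro-rata value split: in-quota = ¥353,312.00 × 1,730/4,880 = ¥125,252.00; over-quota = ¥353,312.00 − ¥125,252.00 = ¥228,060.00.
In-quota duty = ¥125,252.00 × 6.5% = ¥8,141.38. Over-quota duty = ¥228,060.00 × 17% = ¥38,770.20.
Line duty = ¥8,141.38 + ¥38,770.20 = ¥46,911.58.
Line 3 (6512.39.53, Galania, 117 kg, ¥10,078.38):
Base rate for 6512.39.53 is 21%.
Additional duty on 6512.39.53 from Galania: +3.9%. Applied ad valorem rate: 21% + 3.9% = 24.9%.
Duty = ¥10,078.38 × 24.9% = ¥2,509.52.
Line 4 (7283.42.76, Zoresta, 390 units, ¥37,011.00):
Base rate for 7283.42.76 is 23.5%.
Origin Zoresta qualifies under the Galia–Zoresta agreement and 7283.42.76 is covered: preferential rate Free applies instead.
Duty = ¥37,011.00 × 0% = ¥0.00.
Total = ¥585.01 + ¥46,911.58 + ¥2,509.52 + ¥0.00 = ¥50,006.11.

¥50,006.11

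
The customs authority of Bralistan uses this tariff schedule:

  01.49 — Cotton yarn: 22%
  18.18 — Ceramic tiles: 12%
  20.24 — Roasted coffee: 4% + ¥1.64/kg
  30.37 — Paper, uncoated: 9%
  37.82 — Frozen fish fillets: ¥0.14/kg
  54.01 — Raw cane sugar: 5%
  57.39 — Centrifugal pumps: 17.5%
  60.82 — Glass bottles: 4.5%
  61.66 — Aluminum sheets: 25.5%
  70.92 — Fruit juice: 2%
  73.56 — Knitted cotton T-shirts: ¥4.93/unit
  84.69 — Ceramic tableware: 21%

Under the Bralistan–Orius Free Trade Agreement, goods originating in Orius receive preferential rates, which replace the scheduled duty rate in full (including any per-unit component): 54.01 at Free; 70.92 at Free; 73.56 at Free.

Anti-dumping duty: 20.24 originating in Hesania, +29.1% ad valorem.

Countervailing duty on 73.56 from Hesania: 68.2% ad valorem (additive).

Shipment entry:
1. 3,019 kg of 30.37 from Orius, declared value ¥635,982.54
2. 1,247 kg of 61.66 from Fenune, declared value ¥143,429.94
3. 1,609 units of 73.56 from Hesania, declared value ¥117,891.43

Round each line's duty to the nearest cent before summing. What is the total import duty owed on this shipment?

Line 1 (30.37, Orius, 3,019 kg, ¥635,982.54):
Base rate for 30.37 is 9%.
Origin Orius is the FTA partner but 30.37 is not on the preference list; base rate stands.
Duty = ¥635,982.54 × 9% = ¥57,238.43.
Line 2 (61.66, Fenune, 1,247 kg, ¥143,429.94):
Base rate for 61.66 is 25.5%.
Duty = ¥143,429.94 × 25.5% = ¥36,574.63.
Line 3 (73.56, Hesania, 1,609 units, ¥117,891.43):
Base rate for 73.56 is ¥4.93/unit.
73.56 has an FTA preferential rate, but origin Hesania is not Orius; base rate stands.
Additional duty on 73.56 from Hesania: +68.2% ad valorem. Applied ad valorem rate = 68.2%.
Duty = ¥117,891.43 × 68.2% + 1,609 × ¥4.93 = ¥88,334.33.
Total = ¥57,238.43 + ¥36,574.63 + ¥88,334.33 = ¥182,147.39.

¥182,147.39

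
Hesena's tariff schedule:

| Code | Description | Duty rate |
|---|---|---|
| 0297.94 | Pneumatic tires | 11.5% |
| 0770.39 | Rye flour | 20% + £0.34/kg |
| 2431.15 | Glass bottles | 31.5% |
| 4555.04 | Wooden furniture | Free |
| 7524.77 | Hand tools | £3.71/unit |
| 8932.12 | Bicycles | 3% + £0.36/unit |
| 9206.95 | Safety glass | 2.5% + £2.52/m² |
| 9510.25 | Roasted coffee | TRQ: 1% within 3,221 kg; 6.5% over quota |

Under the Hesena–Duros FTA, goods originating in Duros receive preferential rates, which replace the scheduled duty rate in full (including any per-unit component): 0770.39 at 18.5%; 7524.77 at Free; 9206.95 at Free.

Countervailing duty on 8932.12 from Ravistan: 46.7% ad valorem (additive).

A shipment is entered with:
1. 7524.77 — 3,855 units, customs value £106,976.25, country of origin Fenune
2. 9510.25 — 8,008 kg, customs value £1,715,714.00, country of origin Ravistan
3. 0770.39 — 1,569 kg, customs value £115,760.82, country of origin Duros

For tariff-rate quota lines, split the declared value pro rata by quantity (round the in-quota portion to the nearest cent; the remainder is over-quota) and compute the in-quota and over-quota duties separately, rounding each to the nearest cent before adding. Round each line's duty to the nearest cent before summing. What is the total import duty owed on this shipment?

£109,283.75

Line 1 (7524.77, Fenune, 3,855 units, £106,976.25):
Base rate for 7524.77 is £3.71/unit.
7524.77 has an FTA preferential rate, but origin Fenune is not Duros; base rate stands.
Duty = 3,855 × £3.71 = £14,302.05.
Line 2 (9510.25, Ravistan, 8,008 kg, £1,715,714.00):
Code 9510.25 is under a tariff-rate quota (threshold 3,221 kg). In-quota: 3,221 kg at 1%; over-quota: 4,787 kg at 6.5%.
Pro-rata value split: in-quota = £1,715,714.00 × 3,221/8,008 = £690,099.25; over-quota = £1,715,714.00 − £690,099.25 = £1,025,614.75.
In-quota duty = £690,099.25 × 1% = £6,900.99. Over-quota duty = £1,025,614.75 × 6.5% = £66,664.96.
Line duty = £6,900.99 + £66,664.96 = £73,565.95.
Line 3 (0770.39, Duros, 1,569 kg, £115,760.82):
Base rate for 0770.39 is 20% + £0.34/kg.
Origin Duros qualifies under the Hesena–Duros agreement and 0770.39 is covered: preferential rate 18.5% applies instead.
Duty = £115,760.82 × 18.5% = £21,415.75.
Total = £14,302.05 + £73,565.95 + £21,415.75 = £109,283.75.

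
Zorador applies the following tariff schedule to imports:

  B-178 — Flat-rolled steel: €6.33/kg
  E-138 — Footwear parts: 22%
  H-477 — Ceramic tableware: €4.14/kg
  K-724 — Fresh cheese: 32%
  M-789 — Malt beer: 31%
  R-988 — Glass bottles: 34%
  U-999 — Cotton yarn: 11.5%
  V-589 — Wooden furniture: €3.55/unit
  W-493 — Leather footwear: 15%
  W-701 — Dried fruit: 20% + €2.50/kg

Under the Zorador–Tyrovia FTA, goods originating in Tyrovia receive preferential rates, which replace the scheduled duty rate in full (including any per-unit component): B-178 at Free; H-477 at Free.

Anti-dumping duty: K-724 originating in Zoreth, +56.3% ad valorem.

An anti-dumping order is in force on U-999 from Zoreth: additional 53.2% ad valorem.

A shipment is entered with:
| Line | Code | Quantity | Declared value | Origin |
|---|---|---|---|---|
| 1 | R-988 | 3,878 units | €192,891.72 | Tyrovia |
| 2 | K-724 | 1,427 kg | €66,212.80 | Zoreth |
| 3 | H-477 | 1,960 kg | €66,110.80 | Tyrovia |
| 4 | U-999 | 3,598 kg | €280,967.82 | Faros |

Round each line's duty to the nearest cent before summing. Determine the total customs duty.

€156,360.38

Line 1 (R-988, Tyrovia, 3,878 units, €192,891.72):
Base rate for R-988 is 34%.
Origin Tyrovia is the FTA partner but R-988 is not on the preference list; base rate stands.
Duty = €192,891.72 × 34% = €65,583.18.
Line 2 (K-724, Zoreth, 1,427 kg, €66,212.80):
Base rate for K-724 is 32%.
Additional duty on K-724 from Zoreth: +56.3%. Applied ad valorem rate: 32% + 56.3% = 88.3%.
Duty = €66,212.80 × 88.3% = €58,465.90.
Line 3 (H-477, Tyrovia, 1,960 kg, €66,110.80):
Base rate for H-477 is €4.14/kg.
Origin Tyrovia qualifies under the Zorador–Tyrovia agreement and H-477 is covered: preferential rate Free applies instead.
Duty = €66,110.80 × 0% = €0.00.
Line 4 (U-999, Faros, 3,598 kg, €280,967.82):
Base rate for U-999 is 11.5%.
The additional-duty order on U-999 targets Zoreth, not Faros; it does not apply.
Duty = €280,967.82 × 11.5% = €32,311.30.
Total = €65,583.18 + €58,465.90 + €0.00 + €32,311.30 = €156,360.38.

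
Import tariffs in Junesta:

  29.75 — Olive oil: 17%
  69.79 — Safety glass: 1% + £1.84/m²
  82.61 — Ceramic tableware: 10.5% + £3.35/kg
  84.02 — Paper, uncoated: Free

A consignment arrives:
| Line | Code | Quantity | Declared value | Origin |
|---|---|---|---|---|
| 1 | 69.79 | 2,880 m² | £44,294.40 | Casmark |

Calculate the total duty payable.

£5,742.14

Line 1 (69.79, Casmark, 2,880 m², £44,294.40):
Base rate for 69.79 is 1% + £1.84/m².
Duty = £44,294.40 × 1% + 2,880 × £1.84 = £5,742.14.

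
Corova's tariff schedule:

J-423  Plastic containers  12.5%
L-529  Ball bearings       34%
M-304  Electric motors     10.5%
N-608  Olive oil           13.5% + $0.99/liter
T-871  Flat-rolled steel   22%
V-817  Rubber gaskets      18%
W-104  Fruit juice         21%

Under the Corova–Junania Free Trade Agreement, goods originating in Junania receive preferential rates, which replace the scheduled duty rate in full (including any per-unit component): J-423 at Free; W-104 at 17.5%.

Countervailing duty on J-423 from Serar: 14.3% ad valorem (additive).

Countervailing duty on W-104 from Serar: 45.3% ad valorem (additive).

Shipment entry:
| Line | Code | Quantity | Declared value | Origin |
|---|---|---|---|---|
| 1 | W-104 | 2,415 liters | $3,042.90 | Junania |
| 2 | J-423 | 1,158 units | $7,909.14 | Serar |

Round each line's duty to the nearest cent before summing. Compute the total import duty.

$2,652.16

Line 1 (W-104, Junania, 2,415 liters, $3,042.90):
Base rate for W-104 is 21%.
Origin Junania qualifies under the Corova–Junania agreement and W-104 is covered: preferential rate 17.5% applies instead.
The additional-duty order on W-104 targets Serar, not Junania; it does not apply.
Duty = $3,042.90 × 17.5% = $532.51.
Line 2 (J-423, Serar, 1,158 units, $7,909.14):
Base rate for J-423 is 12.5%.
J-423 has an FTA preferential rate, but origin Serar is not Junania; base rate stands.
Additional duty on J-423 from Serar: +14.3%. Applied ad valorem rate: 12.5% + 14.3% = 26.8%.
Duty = $7,909.14 × 26.8% = $2,119.65.
Total = $532.51 + $2,119.65 = $2,652.16.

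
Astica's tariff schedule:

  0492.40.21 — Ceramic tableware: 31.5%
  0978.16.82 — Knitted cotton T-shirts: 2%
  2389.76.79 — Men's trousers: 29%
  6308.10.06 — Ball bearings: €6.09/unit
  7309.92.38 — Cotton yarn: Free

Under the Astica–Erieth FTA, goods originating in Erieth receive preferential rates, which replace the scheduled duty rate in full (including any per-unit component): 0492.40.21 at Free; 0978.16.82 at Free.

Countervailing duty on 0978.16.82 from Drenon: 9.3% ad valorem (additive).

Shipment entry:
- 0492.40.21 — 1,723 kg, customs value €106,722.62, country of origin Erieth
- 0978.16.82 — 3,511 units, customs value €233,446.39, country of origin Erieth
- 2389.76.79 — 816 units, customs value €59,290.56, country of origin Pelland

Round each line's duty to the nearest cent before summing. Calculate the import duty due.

€17,194.26

Line 1 (0492.40.21, Erieth, 1,723 kg, €106,722.62):
Base rate for 0492.40.21 is 31.5%.
Origin Erieth qualifies under the Astica–Erieth agreement and 0492.40.21 is covered: preferential rate Free applies instead.
Duty = €106,722.62 × 0% = €0.00.
Line 2 (0978.16.82, Erieth, 3,511 units, €233,446.39):
Base rate for 0978.16.82 is 2%.
Origin Erieth qualifies under the Astica–Erieth agreement and 0978.16.82 is covered: preferential rate Free applies instead.
The additional-duty order on 0978.16.82 targets Drenon, not Erieth; it does not apply.
Duty = €233,446.39 × 0% = €0.00.
Line 3 (2389.76.79, Pelland, 816 units, €59,290.56):
Base rate for 2389.76.79 is 29%.
Duty = €59,290.56 × 29% = €17,194.26.
Total = €0.00 + €0.00 + €17,194.26 = €17,194.26.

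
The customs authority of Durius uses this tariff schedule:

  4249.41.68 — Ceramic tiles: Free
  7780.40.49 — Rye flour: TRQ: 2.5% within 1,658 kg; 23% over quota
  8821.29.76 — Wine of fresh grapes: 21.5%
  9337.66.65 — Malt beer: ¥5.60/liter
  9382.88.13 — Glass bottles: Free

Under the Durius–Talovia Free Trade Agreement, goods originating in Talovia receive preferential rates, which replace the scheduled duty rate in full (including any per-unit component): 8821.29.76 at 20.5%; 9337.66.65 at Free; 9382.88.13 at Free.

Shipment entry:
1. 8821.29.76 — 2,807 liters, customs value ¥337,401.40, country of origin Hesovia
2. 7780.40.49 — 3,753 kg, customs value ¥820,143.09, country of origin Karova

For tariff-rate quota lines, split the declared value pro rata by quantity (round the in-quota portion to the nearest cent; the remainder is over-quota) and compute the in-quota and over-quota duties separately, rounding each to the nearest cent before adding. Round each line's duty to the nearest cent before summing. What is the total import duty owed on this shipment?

¥186,898.05

Line 1 (8821.29.76, Hesovia, 2,807 liters, ¥337,401.40):
Base rate for 8821.29.76 is 21.5%.
8821.29.76 has an FTA preferential rate, but origin Hesovia is not Talovia; base rate stands.
Duty = ¥337,401.40 × 21.5% = ¥72,541.30.
Line 2 (7780.40.49, Karova, 3,753 kg, ¥820,143.09):
Code 7780.40.49 is under a tariff-rate quota (threshold 1,658 kg). In-quota: 1,658 kg at 2.5%; over-quota: 2,095 kg at 23%.
Pro-rata value split: in-quota = ¥820,143.09 × 1,658/3,753 = ¥362,322.74; over-quota = ¥820,143.09 − ¥362,322.74 = ¥457,820.35.
In-quota duty = ¥362,322.74 × 2.5% = ¥9,058.07. Over-quota duty = ¥457,820.35 × 23% = ¥105,298.68.
Line duty = ¥9,058.07 + ¥105,298.68 = ¥114,356.75.
Total = ¥72,541.30 + ¥114,356.75 = ¥186,898.05.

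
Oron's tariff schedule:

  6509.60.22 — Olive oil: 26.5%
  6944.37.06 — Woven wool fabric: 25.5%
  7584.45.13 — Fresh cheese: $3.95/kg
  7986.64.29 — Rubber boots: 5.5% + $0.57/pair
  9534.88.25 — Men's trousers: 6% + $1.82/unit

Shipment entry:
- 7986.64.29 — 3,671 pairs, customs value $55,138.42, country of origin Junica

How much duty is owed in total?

$5,125.08

Line 1 (7986.64.29, Junica, 3,671 pairs, $55,138.42):
Base rate for 7986.64.29 is 5.5% + $0.57/pair.
Duty = $55,138.42 × 5.5% + 3,671 × $0.57 = $5,125.08.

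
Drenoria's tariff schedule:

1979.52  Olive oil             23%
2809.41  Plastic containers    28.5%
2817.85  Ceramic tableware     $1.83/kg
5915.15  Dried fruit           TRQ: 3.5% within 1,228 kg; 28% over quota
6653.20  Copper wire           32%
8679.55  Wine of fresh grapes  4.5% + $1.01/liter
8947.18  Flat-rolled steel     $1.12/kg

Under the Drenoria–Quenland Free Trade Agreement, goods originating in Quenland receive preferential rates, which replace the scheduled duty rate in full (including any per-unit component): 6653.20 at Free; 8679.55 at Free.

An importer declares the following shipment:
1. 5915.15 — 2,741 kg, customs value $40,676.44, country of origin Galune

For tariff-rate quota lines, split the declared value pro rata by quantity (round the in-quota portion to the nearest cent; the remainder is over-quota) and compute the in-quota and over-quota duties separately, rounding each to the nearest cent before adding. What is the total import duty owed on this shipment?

Line 1 (5915.15, Galune, 2,741 kg, $40,676.44):
Code 5915.15 is under a tariff-rate quota (threshold 1,228 kg). In-quota: 1,228 kg at 3.5%; over-quota: 1,513 kg at 28%.
Pro-rata value split: in-quota = $40,676.44 × 1,228/2,741 = $18,223.52; over-quota = $40,676.44 − $18,223.52 = $22,452.92.
In-quota duty = $18,223.52 × 3.5% = $637.82. Over-quota duty = $22,452.92 × 28% = $6,286.82.
Line duty = $637.82 + $6,286.82 = $6,924.64.

$6,924.64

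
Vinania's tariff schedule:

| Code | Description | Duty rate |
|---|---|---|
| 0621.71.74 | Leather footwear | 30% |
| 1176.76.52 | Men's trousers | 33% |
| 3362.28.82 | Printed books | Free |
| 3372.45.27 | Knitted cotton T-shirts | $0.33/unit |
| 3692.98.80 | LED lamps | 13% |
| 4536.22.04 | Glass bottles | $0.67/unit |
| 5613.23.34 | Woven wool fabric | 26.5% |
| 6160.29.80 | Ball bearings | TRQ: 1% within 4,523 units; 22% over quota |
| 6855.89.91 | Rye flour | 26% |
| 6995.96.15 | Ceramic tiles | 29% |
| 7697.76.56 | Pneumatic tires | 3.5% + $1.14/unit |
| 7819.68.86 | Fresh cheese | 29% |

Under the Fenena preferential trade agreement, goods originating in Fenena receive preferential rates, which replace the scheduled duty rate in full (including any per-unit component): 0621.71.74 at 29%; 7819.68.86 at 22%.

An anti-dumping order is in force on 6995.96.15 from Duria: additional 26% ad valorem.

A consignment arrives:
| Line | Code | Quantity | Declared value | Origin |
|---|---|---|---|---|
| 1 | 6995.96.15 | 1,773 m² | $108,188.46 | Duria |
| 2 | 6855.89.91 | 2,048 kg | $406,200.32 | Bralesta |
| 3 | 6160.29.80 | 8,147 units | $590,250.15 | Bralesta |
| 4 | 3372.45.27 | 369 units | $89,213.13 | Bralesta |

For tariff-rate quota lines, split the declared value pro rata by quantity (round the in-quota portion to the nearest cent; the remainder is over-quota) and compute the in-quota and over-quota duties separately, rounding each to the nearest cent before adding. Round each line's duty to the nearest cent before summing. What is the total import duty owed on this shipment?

Line 1 (6995.96.15, Duria, 1,773 m², $108,188.46):
Base rate for 6995.96.15 is 29%.
Additional duty on 6995.96.15 from Duria: +26%. Applied ad valorem rate: 29% + 26% = 55%.
Duty = $108,188.46 × 55% = $59,503.65.
Line 2 (6855.89.91, Bralesta, 2,048 kg, $406,200.32):
Base rate for 6855.89.91 is 26%.
Duty = $406,200.32 × 26% = $105,612.08.
Line 3 (6160.29.80, Bralesta, 8,147 units, $590,250.15):
Code 6160.29.80 is under a tariff-rate quota (threshold 4,523 units). In-quota: 4,523 units at 1%; over-quota: 3,624 units at 22%.
Pro-rata value split: in-quota = $590,250.15 × 4,523/8,147 = $327,691.35; over-quota = $590,250.15 − $327,691.35 = $262,558.80.
In-quota duty = $327,691.35 × 1% = $3,276.91. Over-quota duty = $262,558.80 × 22% = $57,762.94.
Line duty = $3,276.91 + $57,762.94 = $61,039.85.
Line 4 (3372.45.27, Bralesta, 369 units, $89,213.13):
Base rate for 3372.45.27 is $0.33/unit.
Duty = 369 × $0.33 = $121.77.
Total = $59,503.65 + $105,612.08 + $61,039.85 + $121.77 = $226,277.35.

$226,277.35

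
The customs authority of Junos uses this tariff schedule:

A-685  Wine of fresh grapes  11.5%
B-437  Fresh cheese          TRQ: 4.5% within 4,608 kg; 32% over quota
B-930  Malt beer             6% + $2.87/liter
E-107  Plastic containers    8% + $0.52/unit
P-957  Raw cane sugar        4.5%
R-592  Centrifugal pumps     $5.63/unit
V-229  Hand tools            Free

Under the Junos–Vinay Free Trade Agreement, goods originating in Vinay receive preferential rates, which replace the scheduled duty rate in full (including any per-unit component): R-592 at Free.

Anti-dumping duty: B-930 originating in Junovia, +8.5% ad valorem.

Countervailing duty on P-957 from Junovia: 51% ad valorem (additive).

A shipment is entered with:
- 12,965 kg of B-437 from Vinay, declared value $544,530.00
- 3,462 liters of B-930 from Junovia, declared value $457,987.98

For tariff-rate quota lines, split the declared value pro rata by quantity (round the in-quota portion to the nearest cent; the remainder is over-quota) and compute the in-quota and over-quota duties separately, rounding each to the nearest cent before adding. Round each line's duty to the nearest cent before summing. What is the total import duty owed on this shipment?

Line 1 (B-437, Vinay, 12,965 kg, $544,530.00):
Code B-437 is under a tariff-rate quota (threshold 4,608 kg). In-quota: 4,608 kg at 4.5%; over-quota: 8,357 kg at 32%.
Pro-rata value split: in-quota = $544,530.00 × 4,608/12,965 = $193,536.00; over-quota = $544,530.00 − $193,536.00 = $350,994.00.
In-quota duty = $193,536.00 × 4.5% = $8,709.12. Over-quota duty = $350,994.00 × 32% = $112,318.08.
Line duty = $8,709.12 + $112,318.08 = $121,027.20.
Line 2 (B-930, Junovia, 3,462 liters, $457,987.98):
Base rate for B-930 is 6% + $2.87/liter.
Additional duty on B-930 from Junovia: +8.5%. Applied ad valorem rate: 6% + 8.5% = 14.5%.
Duty = $457,987.98 × 14.5% + 3,462 × $2.87 = $76,344.20.
Total = $121,027.20 + $76,344.20 = $197,371.40.

$197,371.40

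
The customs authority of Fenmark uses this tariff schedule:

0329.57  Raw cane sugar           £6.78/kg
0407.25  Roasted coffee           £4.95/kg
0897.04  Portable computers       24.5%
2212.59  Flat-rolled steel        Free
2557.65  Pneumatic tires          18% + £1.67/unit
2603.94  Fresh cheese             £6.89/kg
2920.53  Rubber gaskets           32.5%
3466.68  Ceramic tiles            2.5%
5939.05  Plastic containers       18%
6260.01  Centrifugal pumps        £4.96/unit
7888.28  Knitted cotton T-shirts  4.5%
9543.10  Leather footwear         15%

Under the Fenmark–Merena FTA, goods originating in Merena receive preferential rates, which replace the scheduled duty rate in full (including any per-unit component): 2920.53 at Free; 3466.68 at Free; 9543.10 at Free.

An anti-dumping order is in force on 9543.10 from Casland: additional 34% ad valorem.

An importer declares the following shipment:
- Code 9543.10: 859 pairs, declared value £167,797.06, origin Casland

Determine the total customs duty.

£82,220.56

Line 1 (9543.10, Casland, 859 pairs, £167,797.06):
Base rate for 9543.10 is 15%.
9543.10 has an FTA preferential rate, but origin Casland is not Merena; base rate stands.
Additional duty on 9543.10 from Casland: +34%. Applied ad valorem rate: 15% + 34% = 49%.
Duty = £167,797.06 × 49% = £82,220.56.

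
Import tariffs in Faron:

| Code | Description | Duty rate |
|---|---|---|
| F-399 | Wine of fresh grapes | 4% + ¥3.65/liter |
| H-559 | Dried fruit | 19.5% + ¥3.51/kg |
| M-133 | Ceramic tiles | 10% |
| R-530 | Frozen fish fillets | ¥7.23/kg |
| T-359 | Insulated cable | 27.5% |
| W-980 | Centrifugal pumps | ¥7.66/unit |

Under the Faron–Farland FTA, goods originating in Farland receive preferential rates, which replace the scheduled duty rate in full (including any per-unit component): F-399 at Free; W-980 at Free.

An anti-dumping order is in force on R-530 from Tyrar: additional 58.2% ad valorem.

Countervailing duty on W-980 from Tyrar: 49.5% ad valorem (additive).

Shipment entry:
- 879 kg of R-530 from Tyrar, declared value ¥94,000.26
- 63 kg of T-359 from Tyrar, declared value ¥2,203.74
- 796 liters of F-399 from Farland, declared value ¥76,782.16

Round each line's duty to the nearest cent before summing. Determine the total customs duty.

Line 1 (R-530, Tyrar, 879 kg, ¥94,000.26):
Base rate for R-530 is ¥7.23/kg.
Additional duty on R-530 from Tyrar: +58.2% ad valorem. Applied ad valorem rate = 58.2%.
Duty = ¥94,000.26 × 58.2% + 879 × ¥7.23 = ¥61,063.32.
Line 2 (T-359, Tyrar, 63 kg, ¥2,203.74):
Base rate for T-359 is 27.5%.
Duty = ¥2,203.74 × 27.5% = ¥606.03.
Line 3 (F-399, Farland, 796 liters, ¥76,782.16):
Base rate for F-399 is 4% + ¥3.65/liter.
Origin Farland qualifies under the Faron–Farland agreement and F-399 is covered: preferential rate Free applies instead.
Duty = ¥76,782.16 × 0% = ¥0.00.
Total = ¥61,063.32 + ¥606.03 + ¥0.00 = ¥61,669.35.

¥61,669.35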